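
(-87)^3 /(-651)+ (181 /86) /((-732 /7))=13817752013 /13660584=1011.51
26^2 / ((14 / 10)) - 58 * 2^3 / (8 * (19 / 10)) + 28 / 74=2227782 / 4921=452.71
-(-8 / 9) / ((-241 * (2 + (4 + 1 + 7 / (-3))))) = -4 / 5061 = -0.00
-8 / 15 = -0.53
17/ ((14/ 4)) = 34/ 7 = 4.86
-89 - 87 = -176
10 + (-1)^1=9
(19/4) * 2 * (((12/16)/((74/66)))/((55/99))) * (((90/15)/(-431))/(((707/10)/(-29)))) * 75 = 110461725/22549058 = 4.90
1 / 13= 0.08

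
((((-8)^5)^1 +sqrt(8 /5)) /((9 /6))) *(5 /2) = -163840 /3 +2 *sqrt(10) /3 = -54611.23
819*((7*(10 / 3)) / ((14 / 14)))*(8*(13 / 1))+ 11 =1987451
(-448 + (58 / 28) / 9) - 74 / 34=-963785 / 2142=-449.95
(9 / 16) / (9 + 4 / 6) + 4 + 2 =2811 / 464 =6.06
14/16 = 7/8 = 0.88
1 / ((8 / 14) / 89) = 623 / 4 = 155.75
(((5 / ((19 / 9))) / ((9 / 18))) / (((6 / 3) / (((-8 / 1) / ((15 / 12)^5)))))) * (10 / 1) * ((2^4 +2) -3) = -442368 / 475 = -931.30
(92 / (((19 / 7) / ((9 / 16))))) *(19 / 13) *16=5796 / 13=445.85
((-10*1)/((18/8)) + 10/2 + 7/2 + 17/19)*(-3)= -1693/114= -14.85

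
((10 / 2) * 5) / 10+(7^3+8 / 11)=7617 / 22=346.23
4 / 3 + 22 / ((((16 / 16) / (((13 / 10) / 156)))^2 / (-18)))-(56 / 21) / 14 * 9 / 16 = 10069 / 8400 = 1.20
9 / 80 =0.11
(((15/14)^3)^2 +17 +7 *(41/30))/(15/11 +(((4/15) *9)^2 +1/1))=174425870905/50462950272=3.46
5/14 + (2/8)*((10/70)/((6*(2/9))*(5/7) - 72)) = 14899/41776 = 0.36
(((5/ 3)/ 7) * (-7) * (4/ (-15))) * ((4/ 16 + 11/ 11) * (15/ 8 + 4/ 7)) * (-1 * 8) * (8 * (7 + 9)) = -87680/ 63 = -1391.75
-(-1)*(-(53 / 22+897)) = -19787 / 22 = -899.41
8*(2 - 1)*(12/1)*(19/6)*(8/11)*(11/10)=1216/5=243.20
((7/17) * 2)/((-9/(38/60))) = -133/2295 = -0.06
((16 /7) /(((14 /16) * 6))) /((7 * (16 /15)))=20 /343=0.06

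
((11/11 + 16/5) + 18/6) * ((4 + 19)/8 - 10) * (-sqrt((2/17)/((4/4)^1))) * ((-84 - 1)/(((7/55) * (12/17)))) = -159885 * sqrt(34)/56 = -16647.89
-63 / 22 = -2.86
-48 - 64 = -112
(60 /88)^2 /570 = 15 /18392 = 0.00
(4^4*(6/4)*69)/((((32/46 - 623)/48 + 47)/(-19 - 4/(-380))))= -5863317504/396625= -14783.03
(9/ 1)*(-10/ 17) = -90/ 17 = -5.29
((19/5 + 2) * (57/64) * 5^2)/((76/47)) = 20445/256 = 79.86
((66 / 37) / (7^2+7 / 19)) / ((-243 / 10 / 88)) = -0.13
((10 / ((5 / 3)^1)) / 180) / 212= 1 / 6360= 0.00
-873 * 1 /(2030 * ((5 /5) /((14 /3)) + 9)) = -291 /6235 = -0.05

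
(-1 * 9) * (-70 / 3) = 210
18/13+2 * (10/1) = 278/13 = 21.38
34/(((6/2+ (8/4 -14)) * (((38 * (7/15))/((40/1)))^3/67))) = -6834000000/2352637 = -2904.83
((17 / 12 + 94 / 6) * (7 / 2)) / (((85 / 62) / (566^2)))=712551833 / 51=13971604.57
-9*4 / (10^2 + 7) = -36 / 107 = -0.34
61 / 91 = 0.67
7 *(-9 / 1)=-63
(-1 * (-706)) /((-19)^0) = 706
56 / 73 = 0.77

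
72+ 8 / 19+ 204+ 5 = 5347 / 19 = 281.42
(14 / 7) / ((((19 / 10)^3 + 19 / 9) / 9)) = 162000 / 80731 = 2.01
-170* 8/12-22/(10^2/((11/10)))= -170363/1500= -113.58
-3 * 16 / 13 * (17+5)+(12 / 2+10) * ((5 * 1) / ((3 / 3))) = -16 / 13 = -1.23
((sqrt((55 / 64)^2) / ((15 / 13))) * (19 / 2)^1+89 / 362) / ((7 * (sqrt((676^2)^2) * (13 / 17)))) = 1235815 / 412901578752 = 0.00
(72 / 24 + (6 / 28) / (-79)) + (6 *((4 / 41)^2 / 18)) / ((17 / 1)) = 284215961 / 94818486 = 3.00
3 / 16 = 0.19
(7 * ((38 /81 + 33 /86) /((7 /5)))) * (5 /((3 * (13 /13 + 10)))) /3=148525 /689634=0.22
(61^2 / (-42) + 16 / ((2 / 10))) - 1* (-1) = -319 / 42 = -7.60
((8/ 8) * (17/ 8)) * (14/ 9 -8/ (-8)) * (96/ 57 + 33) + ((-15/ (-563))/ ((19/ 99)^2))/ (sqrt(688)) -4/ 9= 147015 * sqrt(43)/ 34957796 + 85687/ 456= 187.94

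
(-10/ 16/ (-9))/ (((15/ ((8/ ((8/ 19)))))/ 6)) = 19/ 36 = 0.53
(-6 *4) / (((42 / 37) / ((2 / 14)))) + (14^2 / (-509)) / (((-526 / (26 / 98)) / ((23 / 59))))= -1168897342 / 387009497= -3.02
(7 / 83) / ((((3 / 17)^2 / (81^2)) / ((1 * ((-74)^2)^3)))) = 242166312897388992 / 83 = 2917666420450469.78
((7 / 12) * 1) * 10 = 35 / 6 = 5.83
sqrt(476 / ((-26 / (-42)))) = 14*sqrt(663) / 13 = 27.73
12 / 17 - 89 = -1501 / 17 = -88.29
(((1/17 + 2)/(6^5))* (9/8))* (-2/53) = -35/3113856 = -0.00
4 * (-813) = -3252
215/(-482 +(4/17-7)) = -3655/8309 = -0.44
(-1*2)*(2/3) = -4/3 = -1.33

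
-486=-486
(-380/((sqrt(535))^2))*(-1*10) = 760/107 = 7.10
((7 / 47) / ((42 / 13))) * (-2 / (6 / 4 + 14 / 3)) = -26 / 1739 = -0.01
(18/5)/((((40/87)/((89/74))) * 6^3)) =2581/59200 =0.04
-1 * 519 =-519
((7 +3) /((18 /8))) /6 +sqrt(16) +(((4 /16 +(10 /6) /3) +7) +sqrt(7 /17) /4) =12.71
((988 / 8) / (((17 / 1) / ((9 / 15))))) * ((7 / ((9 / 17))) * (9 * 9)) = 46683 / 10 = 4668.30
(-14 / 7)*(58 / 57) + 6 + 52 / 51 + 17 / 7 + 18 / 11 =225069 / 24871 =9.05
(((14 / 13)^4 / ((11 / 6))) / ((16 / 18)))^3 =17436035582546112 / 31009751298022211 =0.56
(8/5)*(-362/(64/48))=-2172/5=-434.40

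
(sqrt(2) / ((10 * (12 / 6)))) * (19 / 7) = 19 * sqrt(2) / 140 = 0.19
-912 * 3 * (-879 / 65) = 2404944 / 65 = 36999.14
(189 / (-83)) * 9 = -1701 / 83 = -20.49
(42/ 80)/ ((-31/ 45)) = -189/ 248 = -0.76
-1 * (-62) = 62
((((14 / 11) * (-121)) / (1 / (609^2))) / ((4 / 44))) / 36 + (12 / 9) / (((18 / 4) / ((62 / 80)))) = -4712043043 / 270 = -17452011.27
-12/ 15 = -4/ 5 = -0.80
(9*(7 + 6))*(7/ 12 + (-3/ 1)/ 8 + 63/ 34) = 32799/ 136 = 241.17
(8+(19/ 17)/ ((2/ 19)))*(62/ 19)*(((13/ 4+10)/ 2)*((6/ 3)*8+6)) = 11440209/ 1292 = 8854.65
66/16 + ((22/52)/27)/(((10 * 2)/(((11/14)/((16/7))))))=1853401/449280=4.13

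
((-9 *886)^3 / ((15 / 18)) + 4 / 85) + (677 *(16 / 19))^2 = -18669635355704044 / 30685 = -608428722688.74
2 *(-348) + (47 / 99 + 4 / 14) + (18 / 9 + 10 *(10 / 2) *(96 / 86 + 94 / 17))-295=-332295650 / 506583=-655.95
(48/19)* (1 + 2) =144/19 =7.58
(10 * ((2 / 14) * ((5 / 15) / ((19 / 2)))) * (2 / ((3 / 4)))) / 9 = 160 / 10773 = 0.01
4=4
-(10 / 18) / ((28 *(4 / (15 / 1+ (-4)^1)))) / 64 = -55 / 64512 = -0.00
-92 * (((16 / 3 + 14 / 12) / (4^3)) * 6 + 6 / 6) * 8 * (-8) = 9476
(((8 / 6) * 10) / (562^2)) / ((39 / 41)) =410 / 9238437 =0.00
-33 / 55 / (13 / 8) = -0.37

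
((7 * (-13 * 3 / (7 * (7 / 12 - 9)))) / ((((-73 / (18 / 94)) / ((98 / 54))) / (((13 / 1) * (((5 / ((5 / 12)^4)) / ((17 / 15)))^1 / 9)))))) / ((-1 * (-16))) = -42928704 / 147275675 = -0.29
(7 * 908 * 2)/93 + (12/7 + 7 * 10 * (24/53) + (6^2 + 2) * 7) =15046778/34503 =436.10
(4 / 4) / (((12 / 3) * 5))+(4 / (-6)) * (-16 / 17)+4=4771 / 1020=4.68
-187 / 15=-12.47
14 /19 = 0.74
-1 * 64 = -64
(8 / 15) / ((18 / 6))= 8 / 45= 0.18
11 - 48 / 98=515 / 49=10.51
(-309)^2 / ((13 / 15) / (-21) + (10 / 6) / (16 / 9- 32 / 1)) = -8180812080 / 8261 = -990293.19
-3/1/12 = -1/4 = -0.25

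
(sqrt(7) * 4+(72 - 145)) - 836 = -909+4 * sqrt(7) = -898.42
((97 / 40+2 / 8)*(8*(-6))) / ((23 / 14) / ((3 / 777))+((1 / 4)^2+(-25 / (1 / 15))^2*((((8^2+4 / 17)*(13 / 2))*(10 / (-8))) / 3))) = 174624 / 33271296235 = 0.00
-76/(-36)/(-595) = -19/5355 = -0.00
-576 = -576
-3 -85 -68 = -156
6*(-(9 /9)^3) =-6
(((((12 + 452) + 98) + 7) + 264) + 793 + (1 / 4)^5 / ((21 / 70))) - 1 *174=2230277 / 1536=1452.00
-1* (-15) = 15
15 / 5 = 3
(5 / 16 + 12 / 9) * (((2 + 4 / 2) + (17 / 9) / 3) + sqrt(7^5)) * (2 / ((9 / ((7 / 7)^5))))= 9875 / 5832 + 3871 * sqrt(7) / 216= 49.11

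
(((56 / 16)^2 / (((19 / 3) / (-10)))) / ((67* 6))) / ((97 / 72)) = -4410 / 123481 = -0.04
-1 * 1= -1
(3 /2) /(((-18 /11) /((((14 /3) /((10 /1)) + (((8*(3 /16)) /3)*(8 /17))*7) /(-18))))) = 5929 /55080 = 0.11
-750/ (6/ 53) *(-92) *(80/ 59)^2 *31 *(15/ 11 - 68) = -88637878400000/ 38291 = -2314848878.33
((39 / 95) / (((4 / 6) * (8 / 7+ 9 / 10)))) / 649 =63 / 135641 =0.00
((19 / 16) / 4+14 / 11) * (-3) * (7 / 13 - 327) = 270555 / 176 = 1537.24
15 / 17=0.88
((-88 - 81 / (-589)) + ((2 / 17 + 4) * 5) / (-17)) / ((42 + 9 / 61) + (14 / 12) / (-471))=-2613749112954 / 1236692843399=-2.11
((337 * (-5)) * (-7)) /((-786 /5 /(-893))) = 52664675 /786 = 67003.40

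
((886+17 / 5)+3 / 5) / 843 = 890 / 843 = 1.06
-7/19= -0.37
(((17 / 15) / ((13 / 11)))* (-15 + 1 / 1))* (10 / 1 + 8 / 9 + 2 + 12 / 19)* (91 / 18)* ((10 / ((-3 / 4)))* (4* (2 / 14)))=96845056 / 13851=6991.92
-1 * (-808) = 808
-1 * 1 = -1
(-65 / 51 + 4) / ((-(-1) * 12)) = 139 / 612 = 0.23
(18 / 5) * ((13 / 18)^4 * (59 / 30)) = 1685099 / 874800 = 1.93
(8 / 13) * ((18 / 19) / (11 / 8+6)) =1152 / 14573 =0.08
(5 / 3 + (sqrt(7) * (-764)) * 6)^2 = 147050967.70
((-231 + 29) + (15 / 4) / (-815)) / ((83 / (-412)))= 13565821 / 13529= 1002.72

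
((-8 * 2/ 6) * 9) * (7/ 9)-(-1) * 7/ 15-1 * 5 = -116/ 5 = -23.20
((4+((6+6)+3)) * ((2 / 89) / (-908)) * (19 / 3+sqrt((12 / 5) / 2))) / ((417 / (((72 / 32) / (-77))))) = 57 * sqrt(30) / 8649308360+361 / 1729861672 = 0.00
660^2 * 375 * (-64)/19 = -10454400000/19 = -550231578.95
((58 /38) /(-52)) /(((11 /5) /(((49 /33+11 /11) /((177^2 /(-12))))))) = 11890 /936329823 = 0.00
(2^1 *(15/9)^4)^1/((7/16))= 20000/567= 35.27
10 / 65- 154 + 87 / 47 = -92869 / 611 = -152.00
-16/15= -1.07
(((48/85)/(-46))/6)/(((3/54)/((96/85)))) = -6912/166175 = -0.04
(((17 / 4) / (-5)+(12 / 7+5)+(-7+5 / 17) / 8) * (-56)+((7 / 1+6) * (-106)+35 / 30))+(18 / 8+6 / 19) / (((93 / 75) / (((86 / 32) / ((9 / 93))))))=-496385107 / 310080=-1600.83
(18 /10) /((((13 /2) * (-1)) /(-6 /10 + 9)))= -756 /325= -2.33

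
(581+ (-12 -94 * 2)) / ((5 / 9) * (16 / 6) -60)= -10287 / 1580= -6.51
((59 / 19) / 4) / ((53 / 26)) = 767 / 2014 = 0.38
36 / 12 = 3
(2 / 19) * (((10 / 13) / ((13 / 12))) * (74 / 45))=1184 / 9633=0.12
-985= -985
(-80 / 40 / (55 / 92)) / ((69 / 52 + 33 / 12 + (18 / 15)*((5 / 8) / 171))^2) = -1616494464 / 8048557495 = -0.20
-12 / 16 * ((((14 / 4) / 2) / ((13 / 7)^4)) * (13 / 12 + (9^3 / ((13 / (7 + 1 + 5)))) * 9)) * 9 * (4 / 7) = -1701600705 / 456976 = -3723.61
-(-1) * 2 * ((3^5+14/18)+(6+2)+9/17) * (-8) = -4036.92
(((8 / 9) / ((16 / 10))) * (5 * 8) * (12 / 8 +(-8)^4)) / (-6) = -409750 / 27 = -15175.93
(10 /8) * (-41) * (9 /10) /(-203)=369 /1624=0.23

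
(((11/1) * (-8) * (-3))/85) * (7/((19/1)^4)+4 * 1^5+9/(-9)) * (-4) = -82572864/2215457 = -37.27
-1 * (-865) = 865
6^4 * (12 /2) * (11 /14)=42768 /7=6109.71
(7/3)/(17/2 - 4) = 14/27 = 0.52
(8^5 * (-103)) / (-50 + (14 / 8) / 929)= 12541886464 / 185793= 67504.62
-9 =-9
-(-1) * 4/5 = 4/5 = 0.80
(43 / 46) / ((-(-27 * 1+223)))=-43 / 9016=-0.00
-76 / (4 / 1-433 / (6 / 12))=0.09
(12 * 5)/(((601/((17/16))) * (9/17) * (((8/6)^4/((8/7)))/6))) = 117045/269248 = 0.43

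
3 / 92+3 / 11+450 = 455709 / 1012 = 450.31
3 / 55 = 0.05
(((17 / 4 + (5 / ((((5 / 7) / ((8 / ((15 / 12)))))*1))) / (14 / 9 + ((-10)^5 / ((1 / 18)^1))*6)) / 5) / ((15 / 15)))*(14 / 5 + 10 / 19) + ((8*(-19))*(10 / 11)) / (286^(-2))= -1304615941743645533 / 115424983375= -11302717.17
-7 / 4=-1.75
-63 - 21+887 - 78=725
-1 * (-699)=699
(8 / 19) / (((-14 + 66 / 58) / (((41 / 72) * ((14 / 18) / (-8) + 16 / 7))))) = -1311467 / 32146632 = -0.04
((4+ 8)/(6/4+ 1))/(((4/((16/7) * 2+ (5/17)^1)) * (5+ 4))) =0.65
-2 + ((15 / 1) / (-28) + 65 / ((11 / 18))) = 103.83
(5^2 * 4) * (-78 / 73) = -7800 / 73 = -106.85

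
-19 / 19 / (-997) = 1 / 997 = 0.00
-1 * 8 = -8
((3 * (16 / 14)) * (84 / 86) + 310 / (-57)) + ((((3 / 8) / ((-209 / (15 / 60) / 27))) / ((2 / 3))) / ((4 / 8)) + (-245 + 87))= -138149107 / 862752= -160.13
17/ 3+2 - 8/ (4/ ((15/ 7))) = 71/ 21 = 3.38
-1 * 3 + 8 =5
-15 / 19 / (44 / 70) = -525 / 418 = -1.26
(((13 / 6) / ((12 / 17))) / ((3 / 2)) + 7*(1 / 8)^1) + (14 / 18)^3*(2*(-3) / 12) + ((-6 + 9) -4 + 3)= 27329 / 5832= 4.69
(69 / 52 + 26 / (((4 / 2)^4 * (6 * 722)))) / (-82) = -14585 / 901056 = -0.02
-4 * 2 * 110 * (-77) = 67760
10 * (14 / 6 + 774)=23290 / 3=7763.33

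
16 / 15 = 1.07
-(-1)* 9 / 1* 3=27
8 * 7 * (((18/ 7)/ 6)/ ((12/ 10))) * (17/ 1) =340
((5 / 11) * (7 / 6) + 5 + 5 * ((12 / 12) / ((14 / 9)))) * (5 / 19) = 10100 / 4389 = 2.30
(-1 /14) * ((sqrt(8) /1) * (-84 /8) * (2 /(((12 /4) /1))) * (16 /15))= 16 * sqrt(2) /15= 1.51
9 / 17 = 0.53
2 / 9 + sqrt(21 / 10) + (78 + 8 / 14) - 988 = -57280 / 63 + sqrt(210) / 10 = -907.76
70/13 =5.38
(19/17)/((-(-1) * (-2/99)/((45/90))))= -1881/68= -27.66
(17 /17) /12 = 1 /12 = 0.08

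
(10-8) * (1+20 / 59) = 2.68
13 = 13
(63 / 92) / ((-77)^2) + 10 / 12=194837 / 233772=0.83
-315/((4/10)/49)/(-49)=1575/2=787.50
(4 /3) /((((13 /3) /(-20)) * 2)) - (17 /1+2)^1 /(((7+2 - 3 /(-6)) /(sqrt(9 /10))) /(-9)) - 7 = -131 /13+27 * sqrt(10) /5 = 7.00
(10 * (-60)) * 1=-600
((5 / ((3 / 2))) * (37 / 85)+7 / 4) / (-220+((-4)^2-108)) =-653 / 63648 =-0.01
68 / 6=34 / 3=11.33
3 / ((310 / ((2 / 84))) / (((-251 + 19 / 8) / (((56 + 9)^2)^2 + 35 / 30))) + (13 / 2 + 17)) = -702 / 218743667621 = -0.00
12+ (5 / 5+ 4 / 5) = 13.80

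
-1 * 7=-7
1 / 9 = 0.11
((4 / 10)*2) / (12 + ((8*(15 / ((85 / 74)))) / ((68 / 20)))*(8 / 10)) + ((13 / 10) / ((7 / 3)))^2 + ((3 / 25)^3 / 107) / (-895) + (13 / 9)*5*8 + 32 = 209543687882905357 / 2325419597812500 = 90.11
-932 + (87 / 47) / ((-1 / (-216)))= -25012 / 47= -532.17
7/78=0.09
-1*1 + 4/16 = -3/4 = -0.75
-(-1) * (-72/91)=-72/91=-0.79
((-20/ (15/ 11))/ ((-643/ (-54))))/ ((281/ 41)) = -32472/ 180683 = -0.18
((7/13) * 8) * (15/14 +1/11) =716/143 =5.01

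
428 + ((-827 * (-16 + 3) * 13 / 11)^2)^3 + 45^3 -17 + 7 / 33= 22360141097421182032664259534872 / 5314683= 4207238907272772813103671.00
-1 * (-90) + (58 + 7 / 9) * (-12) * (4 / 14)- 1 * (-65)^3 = 5764783 / 21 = 274513.48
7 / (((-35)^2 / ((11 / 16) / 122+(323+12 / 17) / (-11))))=-1534257 / 9125600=-0.17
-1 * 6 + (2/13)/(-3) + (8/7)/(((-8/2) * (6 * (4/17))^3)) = -3870077/628992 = -6.15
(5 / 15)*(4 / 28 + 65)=152 / 7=21.71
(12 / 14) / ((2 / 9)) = 3.86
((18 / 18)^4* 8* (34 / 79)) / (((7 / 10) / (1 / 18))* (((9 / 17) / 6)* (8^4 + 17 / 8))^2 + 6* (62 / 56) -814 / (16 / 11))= 140865536 / 67381824598531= 0.00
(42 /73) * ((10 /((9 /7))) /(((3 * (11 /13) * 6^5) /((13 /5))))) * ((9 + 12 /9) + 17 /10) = 0.01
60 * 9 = 540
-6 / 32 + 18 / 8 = 33 / 16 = 2.06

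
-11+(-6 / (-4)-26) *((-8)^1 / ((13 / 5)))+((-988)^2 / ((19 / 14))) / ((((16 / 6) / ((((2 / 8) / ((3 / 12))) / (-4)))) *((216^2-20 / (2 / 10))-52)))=38047245 / 604552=62.93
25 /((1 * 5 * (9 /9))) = 5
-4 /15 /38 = -2 /285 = -0.01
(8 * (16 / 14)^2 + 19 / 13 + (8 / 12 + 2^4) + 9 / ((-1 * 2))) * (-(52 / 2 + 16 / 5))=-703.05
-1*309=-309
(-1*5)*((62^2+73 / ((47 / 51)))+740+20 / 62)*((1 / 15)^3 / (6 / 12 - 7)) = 13589542 / 12785175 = 1.06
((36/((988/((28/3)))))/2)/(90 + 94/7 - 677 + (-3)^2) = -147/488072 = -0.00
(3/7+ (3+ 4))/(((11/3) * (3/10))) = 520/77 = 6.75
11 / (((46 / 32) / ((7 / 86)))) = 616 / 989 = 0.62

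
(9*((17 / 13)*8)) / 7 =1224 / 91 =13.45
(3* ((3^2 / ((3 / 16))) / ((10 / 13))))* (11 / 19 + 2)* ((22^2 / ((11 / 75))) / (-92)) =-7567560 / 437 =-17317.07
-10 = -10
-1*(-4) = 4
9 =9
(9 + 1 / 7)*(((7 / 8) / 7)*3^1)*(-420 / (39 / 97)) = -46560 / 13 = -3581.54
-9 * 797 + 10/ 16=-57379/ 8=-7172.38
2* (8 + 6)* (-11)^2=3388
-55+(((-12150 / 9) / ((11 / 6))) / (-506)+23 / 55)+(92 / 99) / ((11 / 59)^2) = -26.39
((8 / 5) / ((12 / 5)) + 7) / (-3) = -2.56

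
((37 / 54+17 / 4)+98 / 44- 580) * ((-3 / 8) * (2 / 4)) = 680531 / 6336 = 107.41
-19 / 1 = -19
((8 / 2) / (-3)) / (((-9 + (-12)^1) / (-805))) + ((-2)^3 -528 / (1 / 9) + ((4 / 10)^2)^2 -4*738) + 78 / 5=-43579606 / 5625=-7747.49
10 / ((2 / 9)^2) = 405 / 2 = 202.50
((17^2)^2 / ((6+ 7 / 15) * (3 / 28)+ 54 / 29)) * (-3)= -1017285780 / 10373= -98070.55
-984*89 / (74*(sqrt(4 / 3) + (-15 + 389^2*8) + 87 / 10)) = -15902422715880 / 16266601887511679 + 8757600*sqrt(3) / 16266601887511679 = -0.00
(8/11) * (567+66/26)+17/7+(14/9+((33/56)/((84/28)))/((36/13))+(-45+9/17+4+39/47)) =29071021013/76780704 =378.62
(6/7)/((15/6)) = 0.34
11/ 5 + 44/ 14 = 187/ 35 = 5.34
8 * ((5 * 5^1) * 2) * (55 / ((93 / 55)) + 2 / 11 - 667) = -259552000 / 1023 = -253716.52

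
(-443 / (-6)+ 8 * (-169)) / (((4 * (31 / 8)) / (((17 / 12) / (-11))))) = 130373 / 12276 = 10.62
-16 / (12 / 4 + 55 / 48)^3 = -1769472 / 7880599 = -0.22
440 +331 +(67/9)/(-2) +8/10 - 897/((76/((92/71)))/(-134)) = 342062183/121410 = 2817.41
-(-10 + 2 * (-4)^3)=138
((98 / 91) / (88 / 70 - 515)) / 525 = -0.00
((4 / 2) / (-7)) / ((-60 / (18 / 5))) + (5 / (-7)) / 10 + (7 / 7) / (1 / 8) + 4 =4181 / 350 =11.95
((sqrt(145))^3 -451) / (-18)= 451 / 18 -145*sqrt(145) / 18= -71.95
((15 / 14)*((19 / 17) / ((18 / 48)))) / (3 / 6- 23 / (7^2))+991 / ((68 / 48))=40996 / 51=803.84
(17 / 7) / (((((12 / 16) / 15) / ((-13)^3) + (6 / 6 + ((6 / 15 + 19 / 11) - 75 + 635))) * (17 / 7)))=96668 / 54436385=0.00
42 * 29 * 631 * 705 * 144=78024008160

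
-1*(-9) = 9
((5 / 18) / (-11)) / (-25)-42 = -41579 / 990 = -42.00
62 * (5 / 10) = 31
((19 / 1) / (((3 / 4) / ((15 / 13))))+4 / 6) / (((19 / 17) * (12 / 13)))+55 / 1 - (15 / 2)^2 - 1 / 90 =10533 / 380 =27.72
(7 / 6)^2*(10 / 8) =245 / 144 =1.70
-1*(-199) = 199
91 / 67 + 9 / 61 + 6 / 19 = 141448 / 77653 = 1.82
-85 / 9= -9.44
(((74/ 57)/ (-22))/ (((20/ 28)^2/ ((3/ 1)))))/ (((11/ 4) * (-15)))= 7252/ 862125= 0.01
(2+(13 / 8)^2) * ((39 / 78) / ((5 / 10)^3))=297 / 16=18.56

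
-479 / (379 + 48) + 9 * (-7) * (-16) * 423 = 182065489 / 427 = 426382.88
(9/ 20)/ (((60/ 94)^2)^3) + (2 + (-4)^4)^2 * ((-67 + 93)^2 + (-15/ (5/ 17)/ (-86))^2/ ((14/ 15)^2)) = 3574016489626551121/ 79380000000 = 45024143.23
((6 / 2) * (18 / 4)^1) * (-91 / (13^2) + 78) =27189 / 26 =1045.73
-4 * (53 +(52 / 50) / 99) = -524804 / 2475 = -212.04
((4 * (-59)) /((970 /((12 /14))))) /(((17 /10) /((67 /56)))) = -11859 /80801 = -0.15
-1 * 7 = -7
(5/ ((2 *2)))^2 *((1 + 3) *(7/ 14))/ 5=5/ 8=0.62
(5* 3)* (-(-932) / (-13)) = -13980 / 13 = -1075.38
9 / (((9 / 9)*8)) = 9 / 8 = 1.12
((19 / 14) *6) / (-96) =-19 / 224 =-0.08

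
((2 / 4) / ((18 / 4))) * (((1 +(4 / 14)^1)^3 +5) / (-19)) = -2444 / 58653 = -0.04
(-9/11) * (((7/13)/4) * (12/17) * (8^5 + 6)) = -6194286/2431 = -2548.04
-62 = -62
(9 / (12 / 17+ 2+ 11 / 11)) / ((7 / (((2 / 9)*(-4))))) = -136 / 441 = -0.31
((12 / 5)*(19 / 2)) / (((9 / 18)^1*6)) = 38 / 5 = 7.60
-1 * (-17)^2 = -289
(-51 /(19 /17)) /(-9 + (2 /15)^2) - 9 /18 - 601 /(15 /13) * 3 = -598264019 /383990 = -1558.02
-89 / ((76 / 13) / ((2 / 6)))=-1157 / 228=-5.07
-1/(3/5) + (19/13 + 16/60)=4/65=0.06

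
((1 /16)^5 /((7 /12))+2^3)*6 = 44040201 /917504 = 48.00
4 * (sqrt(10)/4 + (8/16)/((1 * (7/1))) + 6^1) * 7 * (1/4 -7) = -2295/2 -189 * sqrt(10)/4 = -1296.92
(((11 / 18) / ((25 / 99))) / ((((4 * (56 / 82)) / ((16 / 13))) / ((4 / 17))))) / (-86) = -4961 / 1663025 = -0.00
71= 71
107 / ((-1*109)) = -107 / 109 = -0.98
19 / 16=1.19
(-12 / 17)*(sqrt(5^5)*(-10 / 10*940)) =282000*sqrt(5) / 17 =37092.42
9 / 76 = 0.12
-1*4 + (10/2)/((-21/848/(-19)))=80476/21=3832.19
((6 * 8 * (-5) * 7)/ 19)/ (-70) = 24/ 19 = 1.26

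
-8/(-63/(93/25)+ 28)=-248/343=-0.72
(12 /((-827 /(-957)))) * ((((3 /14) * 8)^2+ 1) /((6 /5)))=1847010 /40523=45.58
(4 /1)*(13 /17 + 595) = 40512 /17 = 2383.06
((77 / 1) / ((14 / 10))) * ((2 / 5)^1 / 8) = 11 / 4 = 2.75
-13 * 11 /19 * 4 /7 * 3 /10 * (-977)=838266 /665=1260.55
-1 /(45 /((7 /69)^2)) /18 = -49 /3856410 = -0.00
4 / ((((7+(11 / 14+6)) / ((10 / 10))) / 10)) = 560 / 193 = 2.90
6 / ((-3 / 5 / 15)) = -150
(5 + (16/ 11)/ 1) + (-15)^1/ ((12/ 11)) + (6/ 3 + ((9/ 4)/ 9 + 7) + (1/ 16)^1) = 355/ 176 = 2.02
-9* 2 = -18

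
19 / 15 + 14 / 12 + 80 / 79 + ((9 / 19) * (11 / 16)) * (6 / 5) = 691081 / 180120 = 3.84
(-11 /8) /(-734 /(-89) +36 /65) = -63635 /407312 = -0.16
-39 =-39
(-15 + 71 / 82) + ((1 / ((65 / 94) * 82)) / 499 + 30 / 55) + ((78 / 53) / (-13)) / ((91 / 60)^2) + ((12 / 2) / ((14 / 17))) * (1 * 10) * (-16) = -1164874792551721 / 987724307570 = -1179.35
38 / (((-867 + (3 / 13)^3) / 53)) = -2212379 / 952386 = -2.32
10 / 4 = 5 / 2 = 2.50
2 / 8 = 0.25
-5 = -5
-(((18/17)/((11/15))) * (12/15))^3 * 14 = -141087744/6539203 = -21.58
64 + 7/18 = 1159/18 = 64.39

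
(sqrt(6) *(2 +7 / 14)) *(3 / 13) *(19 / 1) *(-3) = -855 *sqrt(6) / 26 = -80.55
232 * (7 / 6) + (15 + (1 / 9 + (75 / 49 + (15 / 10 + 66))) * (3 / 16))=468253 / 1568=298.63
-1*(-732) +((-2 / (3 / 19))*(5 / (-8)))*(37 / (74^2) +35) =597409 / 592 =1009.14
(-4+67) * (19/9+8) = 637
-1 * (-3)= 3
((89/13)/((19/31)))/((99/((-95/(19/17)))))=-234515/24453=-9.59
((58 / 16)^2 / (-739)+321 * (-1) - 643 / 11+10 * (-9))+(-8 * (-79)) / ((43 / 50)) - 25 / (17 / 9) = 95904370255 / 380307136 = 252.18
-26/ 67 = -0.39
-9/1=-9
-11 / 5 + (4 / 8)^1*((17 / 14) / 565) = -34787 / 15820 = -2.20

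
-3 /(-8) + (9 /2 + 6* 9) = 471 /8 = 58.88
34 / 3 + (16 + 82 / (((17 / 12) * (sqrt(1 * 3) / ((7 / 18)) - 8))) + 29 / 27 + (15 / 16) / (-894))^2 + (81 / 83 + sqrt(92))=-2238581605883 * sqrt(3) / 50412546164 + 2 * sqrt(23) + 10446533380117633138907 / 116351098286342925312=22.46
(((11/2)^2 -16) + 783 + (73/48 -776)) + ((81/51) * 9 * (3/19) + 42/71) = 28201369/1100784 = 25.62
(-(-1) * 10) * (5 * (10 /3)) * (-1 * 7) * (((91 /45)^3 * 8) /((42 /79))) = -952513744 /6561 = -145178.14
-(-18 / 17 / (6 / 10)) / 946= 15 / 8041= 0.00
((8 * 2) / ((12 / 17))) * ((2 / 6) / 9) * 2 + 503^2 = 20493865 / 81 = 253010.68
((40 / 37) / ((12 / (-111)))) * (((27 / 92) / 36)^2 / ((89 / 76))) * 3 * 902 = -1156815 / 753296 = -1.54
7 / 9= 0.78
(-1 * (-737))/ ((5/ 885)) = 130449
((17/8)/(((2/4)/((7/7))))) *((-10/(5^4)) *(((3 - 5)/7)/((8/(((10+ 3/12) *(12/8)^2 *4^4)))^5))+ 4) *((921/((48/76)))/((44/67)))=1454445691989801126841/154000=9444452545388319.01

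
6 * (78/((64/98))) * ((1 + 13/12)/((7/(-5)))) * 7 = -238875/32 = -7464.84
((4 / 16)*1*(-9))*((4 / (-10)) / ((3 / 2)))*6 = 18 / 5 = 3.60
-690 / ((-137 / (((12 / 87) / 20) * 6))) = 828 / 3973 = 0.21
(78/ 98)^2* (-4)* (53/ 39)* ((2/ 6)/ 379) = -2756/ 909979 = -0.00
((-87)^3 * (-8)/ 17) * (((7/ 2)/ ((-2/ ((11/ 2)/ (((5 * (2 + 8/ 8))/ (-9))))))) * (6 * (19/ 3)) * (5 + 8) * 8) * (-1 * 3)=-1803465872208/ 85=-21217245555.39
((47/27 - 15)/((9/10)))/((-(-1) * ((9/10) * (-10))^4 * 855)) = -716/272629233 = -0.00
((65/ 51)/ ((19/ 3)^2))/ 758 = 195/ 4651846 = 0.00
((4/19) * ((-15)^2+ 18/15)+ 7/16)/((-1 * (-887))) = 73049/1348240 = 0.05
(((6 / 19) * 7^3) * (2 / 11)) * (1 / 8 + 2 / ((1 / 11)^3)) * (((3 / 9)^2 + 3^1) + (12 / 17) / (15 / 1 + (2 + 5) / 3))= 15264745433 / 92378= 165242.22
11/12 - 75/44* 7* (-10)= 15871/132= 120.23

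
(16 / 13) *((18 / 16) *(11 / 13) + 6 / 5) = 2.65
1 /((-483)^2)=0.00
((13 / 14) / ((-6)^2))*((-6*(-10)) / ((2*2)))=65 / 168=0.39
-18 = -18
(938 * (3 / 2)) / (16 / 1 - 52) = -469 / 12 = -39.08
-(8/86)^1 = -4/43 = -0.09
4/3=1.33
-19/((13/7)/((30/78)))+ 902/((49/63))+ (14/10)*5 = 1375568/1183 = 1162.78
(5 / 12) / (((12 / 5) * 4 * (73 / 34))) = 425 / 21024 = 0.02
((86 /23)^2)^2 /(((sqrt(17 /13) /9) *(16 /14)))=430768926 *sqrt(221) /4757297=1346.11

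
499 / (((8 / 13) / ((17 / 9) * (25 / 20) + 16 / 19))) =14213017 / 5472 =2597.41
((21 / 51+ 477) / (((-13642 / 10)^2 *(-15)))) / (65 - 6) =-0.00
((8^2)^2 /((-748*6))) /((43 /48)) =-1.02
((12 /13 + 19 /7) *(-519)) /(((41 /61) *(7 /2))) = -20958258 /26117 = -802.48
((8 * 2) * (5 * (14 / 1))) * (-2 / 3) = -2240 / 3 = -746.67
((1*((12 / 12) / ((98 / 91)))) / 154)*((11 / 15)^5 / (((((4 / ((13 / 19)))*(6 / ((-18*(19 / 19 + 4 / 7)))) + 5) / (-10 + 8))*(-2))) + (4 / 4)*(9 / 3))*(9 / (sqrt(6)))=2027841023*sqrt(6) / 73356215625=0.07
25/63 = 0.40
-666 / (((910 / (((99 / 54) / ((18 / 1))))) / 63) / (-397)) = 484737 / 260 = 1864.37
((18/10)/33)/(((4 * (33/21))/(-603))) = -12663/2420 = -5.23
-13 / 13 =-1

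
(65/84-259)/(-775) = 21691/65100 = 0.33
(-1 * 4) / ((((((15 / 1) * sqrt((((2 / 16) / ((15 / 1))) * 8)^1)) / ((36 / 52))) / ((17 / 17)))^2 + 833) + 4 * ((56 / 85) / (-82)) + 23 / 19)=-7151220 / 1547299969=-0.00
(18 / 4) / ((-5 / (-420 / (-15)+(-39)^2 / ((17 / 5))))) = -72729 / 170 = -427.82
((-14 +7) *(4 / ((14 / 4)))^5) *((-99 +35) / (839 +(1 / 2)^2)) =1.04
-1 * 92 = -92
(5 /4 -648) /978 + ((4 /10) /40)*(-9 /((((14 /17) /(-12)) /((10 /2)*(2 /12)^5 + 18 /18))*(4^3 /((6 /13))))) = -495035883 /759449600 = -0.65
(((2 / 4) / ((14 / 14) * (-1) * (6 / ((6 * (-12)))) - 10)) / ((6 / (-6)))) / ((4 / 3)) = 9 / 238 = 0.04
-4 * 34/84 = -34/21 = -1.62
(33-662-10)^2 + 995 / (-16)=6532141 / 16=408258.81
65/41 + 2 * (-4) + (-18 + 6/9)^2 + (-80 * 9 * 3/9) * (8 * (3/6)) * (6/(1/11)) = -23271343/369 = -63065.97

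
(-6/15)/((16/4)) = -1/10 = -0.10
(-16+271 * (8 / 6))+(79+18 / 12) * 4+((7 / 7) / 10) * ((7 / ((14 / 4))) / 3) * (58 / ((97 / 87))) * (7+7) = 1041614 / 1455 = 715.89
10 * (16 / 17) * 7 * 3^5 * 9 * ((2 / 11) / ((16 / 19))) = 31109.20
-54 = -54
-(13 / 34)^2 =-169 / 1156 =-0.15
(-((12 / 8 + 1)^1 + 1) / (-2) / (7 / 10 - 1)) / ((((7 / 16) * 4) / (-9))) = 30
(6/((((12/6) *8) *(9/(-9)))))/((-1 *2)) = 3/16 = 0.19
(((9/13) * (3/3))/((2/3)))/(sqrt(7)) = 27 * sqrt(7)/182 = 0.39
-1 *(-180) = 180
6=6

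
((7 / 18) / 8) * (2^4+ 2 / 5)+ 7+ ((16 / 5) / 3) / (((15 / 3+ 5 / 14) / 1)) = 23989 / 3000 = 8.00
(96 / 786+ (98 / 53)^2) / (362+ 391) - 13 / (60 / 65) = -15604088929 / 1108352748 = -14.08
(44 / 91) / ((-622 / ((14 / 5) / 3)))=-44 / 60645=-0.00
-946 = -946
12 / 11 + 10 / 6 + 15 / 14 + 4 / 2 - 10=-1927 / 462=-4.17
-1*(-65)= 65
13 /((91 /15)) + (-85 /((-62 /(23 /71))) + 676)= 20909979 /30814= 678.59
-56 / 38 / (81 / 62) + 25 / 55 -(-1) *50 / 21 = 202343 / 118503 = 1.71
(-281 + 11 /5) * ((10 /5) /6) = -1394 /15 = -92.93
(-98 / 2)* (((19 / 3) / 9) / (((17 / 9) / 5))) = -4655 / 51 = -91.27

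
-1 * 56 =-56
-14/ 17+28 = 462/ 17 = 27.18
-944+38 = -906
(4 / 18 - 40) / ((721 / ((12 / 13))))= -1432 / 28119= -0.05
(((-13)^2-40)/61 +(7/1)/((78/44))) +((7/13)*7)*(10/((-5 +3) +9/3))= 104095/2379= 43.76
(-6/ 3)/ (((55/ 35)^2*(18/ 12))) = -196/ 363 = -0.54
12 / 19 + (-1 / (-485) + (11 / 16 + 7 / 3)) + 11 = 6481967 / 442320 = 14.65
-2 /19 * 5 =-10 /19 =-0.53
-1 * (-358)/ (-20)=-179/ 10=-17.90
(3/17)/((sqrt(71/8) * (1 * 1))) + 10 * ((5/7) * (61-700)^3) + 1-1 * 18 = -13045856069/7 + 6 * sqrt(142)/1207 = -1863693724.08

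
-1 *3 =-3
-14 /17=-0.82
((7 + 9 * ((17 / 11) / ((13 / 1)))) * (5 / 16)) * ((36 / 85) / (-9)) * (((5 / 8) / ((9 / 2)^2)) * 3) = -0.01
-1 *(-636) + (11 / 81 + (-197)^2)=3195056 / 81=39445.14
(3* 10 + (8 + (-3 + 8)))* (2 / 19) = 86 / 19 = 4.53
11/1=11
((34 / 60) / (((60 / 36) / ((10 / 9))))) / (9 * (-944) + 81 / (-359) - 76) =-6103 / 138484305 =-0.00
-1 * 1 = -1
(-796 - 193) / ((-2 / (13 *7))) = 89999 / 2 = 44999.50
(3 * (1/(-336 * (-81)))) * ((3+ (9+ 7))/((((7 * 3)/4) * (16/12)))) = 19/63504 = 0.00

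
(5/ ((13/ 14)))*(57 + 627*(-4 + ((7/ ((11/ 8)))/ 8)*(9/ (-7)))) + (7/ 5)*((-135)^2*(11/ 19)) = -22575/ 19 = -1188.16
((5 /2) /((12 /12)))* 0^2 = 0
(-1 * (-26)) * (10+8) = 468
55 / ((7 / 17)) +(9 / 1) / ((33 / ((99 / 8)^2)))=78551 / 448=175.34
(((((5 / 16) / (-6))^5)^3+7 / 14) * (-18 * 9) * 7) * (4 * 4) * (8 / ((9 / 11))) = -20870325624644998744300407808151 / 235280546814630667688607744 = -88704.00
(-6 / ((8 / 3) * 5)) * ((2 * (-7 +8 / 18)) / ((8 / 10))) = 59 / 8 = 7.38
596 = 596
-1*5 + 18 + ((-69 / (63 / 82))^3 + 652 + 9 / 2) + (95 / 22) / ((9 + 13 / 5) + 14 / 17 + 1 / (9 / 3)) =-239828081775157 / 331386363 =-723711.38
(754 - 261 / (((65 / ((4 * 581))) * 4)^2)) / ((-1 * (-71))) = -84917771 / 299975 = -283.08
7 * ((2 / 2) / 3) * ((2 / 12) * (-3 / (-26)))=7 / 156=0.04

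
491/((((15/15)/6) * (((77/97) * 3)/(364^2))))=1802967712/11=163906155.64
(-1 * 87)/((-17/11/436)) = 417252/17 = 24544.24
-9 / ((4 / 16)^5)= -9216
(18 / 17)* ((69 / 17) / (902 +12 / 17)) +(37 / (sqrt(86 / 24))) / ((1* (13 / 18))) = 27.07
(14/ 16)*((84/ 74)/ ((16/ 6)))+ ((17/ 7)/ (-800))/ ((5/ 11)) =94739/ 259000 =0.37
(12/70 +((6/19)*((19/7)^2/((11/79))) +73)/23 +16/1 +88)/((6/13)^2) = 1132102439/2231460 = 507.34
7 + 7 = 14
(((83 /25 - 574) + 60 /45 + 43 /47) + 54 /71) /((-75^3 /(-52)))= -7387843424 /105584765625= -0.07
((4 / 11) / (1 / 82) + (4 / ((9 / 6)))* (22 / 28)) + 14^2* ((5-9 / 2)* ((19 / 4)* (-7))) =-1490683 / 462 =-3226.59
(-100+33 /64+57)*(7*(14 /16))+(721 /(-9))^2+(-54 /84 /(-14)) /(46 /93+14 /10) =11023976275969 /1790304768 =6157.60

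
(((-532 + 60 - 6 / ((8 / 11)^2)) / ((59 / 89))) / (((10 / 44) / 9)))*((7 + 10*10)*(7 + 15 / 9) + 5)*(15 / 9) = -44865162.95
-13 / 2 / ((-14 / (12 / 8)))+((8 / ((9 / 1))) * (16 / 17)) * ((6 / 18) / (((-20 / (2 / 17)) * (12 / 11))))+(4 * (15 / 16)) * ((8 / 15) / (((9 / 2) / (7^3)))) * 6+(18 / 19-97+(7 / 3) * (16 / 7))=102697553681 / 124535880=824.64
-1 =-1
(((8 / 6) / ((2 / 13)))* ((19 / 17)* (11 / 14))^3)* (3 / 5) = 118681277 / 33703180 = 3.52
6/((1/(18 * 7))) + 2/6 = 2269/3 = 756.33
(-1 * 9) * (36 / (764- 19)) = -324 / 745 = -0.43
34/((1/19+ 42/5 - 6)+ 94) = 190/539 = 0.35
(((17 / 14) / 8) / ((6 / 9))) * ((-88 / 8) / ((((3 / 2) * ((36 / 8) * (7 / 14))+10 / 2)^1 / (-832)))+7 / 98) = 248.82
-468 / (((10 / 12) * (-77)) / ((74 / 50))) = 103896 / 9625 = 10.79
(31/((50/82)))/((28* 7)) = 1271/4900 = 0.26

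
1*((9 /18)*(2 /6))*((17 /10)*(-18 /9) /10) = -17 /300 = -0.06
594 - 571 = 23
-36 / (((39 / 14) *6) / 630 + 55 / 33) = -21.26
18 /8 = 9 /4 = 2.25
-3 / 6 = -1 / 2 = -0.50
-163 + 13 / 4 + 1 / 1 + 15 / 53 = -33595 / 212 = -158.47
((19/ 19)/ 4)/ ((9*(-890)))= -1/ 32040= -0.00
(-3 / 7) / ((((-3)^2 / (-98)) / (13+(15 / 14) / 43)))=7841 / 129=60.78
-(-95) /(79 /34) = 3230 /79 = 40.89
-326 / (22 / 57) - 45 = -9786 / 11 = -889.64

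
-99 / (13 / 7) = -693 / 13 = -53.31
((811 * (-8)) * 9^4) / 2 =-21283884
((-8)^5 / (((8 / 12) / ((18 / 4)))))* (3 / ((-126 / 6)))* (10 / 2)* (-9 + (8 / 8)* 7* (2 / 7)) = -1105920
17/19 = 0.89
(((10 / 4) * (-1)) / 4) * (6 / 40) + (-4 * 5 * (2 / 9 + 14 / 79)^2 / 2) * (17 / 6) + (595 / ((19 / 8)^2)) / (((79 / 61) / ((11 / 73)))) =7.66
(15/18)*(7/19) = 35/114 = 0.31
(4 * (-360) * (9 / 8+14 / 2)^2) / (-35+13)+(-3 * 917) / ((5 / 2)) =708537 / 220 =3220.62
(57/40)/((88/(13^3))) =125229/3520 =35.58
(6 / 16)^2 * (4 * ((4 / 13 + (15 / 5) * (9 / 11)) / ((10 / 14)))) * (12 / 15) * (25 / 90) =553 / 1144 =0.48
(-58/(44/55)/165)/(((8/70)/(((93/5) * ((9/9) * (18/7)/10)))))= -8091/440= -18.39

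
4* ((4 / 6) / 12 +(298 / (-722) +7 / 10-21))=-1342304 / 16245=-82.63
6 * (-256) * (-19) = 29184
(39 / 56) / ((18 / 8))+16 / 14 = 61 / 42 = 1.45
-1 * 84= -84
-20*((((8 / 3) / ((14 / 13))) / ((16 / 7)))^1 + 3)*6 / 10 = -49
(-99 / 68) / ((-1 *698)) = 99 / 47464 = 0.00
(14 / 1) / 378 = 0.04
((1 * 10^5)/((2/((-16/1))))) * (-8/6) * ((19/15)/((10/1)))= 1216000/9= 135111.11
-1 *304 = -304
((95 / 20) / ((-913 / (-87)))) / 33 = 551 / 40172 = 0.01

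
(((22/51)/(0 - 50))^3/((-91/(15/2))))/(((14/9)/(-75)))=-3993/1564790500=-0.00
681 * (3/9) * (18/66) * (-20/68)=-3405/187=-18.21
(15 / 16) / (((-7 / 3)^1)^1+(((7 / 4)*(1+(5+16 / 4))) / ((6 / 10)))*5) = 15 / 2296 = 0.01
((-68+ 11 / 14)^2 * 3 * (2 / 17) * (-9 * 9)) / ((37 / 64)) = -6885500256 / 30821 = -223402.88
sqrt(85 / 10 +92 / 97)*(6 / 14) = 1.32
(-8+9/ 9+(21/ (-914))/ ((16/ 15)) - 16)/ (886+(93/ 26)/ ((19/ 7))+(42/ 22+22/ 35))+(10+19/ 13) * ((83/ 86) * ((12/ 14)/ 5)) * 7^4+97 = 4649.98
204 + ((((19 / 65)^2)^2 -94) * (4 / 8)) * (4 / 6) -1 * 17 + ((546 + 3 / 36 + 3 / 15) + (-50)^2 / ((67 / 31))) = 26675434135903 / 14351902500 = 1858.67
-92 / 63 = -1.46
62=62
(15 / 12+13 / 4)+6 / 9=31 / 6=5.17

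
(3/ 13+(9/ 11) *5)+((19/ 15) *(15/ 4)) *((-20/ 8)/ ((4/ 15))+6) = -53583/ 4576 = -11.71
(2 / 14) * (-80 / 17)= -80 / 119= -0.67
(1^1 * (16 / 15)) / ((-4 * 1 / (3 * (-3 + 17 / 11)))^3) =9216 / 6655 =1.38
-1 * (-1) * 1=1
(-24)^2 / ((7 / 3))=1728 / 7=246.86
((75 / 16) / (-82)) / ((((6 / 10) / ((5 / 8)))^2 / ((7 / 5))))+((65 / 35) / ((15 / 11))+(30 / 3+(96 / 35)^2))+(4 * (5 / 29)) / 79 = 13295882866639 / 706962278400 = 18.81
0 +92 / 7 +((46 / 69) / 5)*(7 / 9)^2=112466 / 8505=13.22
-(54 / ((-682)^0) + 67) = -121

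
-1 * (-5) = 5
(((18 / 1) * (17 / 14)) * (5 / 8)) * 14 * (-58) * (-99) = 2196315 / 2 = 1098157.50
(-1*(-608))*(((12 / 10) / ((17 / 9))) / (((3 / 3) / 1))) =32832 / 85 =386.26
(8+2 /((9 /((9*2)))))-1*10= 2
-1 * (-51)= 51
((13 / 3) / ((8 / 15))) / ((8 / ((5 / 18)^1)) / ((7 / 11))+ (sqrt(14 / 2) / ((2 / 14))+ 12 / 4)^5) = 0.00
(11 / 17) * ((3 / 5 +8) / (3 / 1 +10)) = 473 / 1105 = 0.43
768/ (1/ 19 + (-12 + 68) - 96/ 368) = 111872/ 8127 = 13.77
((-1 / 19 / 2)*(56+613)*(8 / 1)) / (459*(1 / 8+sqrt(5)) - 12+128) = 1562784 / 65494151 - 78610176*sqrt(5) / 1244388869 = -0.12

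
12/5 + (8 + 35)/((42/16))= 1972/105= 18.78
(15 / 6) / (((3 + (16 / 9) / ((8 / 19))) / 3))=27 / 26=1.04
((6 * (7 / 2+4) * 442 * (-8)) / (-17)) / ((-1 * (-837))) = 1040 / 93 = 11.18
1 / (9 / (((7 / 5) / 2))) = 7 / 90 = 0.08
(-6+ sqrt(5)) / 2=-3+ sqrt(5) / 2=-1.88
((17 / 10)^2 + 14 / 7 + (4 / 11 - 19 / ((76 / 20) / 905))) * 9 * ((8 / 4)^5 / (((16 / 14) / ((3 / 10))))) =-939655269 / 2750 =-341692.83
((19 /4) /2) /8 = 19 /64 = 0.30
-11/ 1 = -11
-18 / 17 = -1.06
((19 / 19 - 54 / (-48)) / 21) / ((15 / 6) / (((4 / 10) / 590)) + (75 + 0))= 17 / 632100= 0.00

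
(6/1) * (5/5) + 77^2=5935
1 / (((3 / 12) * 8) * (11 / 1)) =1 / 22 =0.05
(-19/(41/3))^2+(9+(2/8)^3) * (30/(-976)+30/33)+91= 58242946395/577510912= 100.85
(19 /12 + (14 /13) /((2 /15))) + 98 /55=98173 /8580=11.44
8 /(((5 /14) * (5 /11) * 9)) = 1232 /225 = 5.48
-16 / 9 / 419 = -0.00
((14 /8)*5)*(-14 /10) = -49 /4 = -12.25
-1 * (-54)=54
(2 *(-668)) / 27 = -1336 / 27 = -49.48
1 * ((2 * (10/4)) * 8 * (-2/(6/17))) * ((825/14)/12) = -23375/21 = -1113.10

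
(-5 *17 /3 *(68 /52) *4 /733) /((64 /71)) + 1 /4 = 11753 /457392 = 0.03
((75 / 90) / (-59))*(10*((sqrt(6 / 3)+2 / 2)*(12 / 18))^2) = -100 / 531 - 200*sqrt(2) / 1593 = -0.37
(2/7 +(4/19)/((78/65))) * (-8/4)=-368/399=-0.92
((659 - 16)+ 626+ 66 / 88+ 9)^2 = 26163225 / 16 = 1635201.56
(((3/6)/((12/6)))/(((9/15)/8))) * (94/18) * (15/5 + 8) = 5170/27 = 191.48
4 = 4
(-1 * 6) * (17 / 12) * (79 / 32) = -1343 / 64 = -20.98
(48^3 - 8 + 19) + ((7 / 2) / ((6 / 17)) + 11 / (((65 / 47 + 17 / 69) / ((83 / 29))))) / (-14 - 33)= 597426375770 / 5401569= 110602.38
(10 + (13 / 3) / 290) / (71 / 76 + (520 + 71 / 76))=165547 / 8626485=0.02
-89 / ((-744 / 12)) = 89 / 62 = 1.44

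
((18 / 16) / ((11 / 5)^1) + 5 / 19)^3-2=-7176685521 / 4674216448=-1.54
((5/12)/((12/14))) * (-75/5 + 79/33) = -1820/297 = -6.13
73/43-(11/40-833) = 1435207/1720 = 834.42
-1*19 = -19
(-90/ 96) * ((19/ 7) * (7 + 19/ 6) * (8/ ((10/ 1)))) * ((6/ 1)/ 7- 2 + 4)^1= -5795/ 98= -59.13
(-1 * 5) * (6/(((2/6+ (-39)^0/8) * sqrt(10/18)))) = -432 * sqrt(5)/11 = -87.82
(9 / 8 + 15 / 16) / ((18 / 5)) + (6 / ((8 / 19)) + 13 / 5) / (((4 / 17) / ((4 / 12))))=24.44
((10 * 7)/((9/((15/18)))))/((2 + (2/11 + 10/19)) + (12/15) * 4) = 26125/23814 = 1.10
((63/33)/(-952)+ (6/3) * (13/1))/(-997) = -38893/1491512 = -0.03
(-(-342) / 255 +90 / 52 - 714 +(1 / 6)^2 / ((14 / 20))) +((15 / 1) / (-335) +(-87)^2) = 31987429702 / 4664205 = 6858.07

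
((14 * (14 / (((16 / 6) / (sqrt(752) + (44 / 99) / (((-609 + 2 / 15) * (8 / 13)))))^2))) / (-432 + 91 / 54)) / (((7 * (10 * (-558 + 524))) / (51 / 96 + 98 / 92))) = 100294455266917695 / 3104157000341762048 - 8660925 * sqrt(47) / 21242725558016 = 0.03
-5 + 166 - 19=142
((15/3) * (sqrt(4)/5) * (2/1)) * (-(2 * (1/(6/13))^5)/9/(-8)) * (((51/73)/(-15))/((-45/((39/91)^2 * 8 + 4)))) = 422902727/14081218200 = 0.03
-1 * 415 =-415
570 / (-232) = -285 / 116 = -2.46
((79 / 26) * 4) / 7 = 158 / 91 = 1.74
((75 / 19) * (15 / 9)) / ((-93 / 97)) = -12125 / 1767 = -6.86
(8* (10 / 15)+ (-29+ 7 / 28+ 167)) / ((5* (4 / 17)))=29291 / 240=122.05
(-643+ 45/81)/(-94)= 2891/423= 6.83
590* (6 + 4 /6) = 11800 /3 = 3933.33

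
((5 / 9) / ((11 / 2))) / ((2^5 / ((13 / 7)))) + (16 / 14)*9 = 114113 / 11088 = 10.29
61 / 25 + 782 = 19611 / 25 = 784.44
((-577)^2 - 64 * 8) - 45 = 332372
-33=-33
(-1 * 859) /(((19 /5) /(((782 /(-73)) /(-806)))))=-1679345 /558961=-3.00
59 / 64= 0.92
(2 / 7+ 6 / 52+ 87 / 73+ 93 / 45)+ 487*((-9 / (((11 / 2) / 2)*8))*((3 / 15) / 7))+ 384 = 83734498 / 219219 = 381.97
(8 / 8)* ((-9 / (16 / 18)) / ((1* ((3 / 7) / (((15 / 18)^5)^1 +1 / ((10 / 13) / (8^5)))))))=-11593689919 / 11520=-1006396.69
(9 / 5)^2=81 / 25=3.24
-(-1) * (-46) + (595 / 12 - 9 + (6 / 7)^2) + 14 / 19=-44075 / 11172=-3.95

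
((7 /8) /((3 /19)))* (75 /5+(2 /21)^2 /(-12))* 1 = 94259 /1134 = 83.12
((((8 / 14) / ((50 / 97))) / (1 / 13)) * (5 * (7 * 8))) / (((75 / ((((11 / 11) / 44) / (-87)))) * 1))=-5044 / 358875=-0.01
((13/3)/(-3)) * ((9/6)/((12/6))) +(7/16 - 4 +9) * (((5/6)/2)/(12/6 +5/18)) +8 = 7.91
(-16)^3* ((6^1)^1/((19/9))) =-11641.26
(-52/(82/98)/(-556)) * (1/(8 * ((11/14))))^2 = 31213/11033264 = 0.00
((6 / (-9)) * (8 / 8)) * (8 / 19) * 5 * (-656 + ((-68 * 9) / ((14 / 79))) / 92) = 8932760 / 9177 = 973.39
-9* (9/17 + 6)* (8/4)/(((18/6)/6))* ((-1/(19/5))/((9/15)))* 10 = 333000/323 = 1030.96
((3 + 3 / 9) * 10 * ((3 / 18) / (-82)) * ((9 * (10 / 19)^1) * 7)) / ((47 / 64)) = -112000 / 36613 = -3.06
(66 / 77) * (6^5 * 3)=139968 / 7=19995.43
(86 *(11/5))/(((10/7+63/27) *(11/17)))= 30702/395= 77.73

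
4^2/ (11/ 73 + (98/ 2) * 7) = 584/ 12525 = 0.05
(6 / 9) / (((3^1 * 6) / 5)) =5 / 27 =0.19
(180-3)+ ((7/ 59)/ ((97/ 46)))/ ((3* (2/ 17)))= 3041650/ 17169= 177.16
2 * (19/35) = 38/35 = 1.09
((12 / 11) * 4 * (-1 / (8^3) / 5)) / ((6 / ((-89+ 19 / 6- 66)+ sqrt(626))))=911 / 21120- sqrt(626) / 3520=0.04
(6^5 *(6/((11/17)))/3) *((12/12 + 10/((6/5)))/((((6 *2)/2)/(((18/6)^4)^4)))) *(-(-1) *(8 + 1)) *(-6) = -955992599928576/11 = -86908418175325.09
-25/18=-1.39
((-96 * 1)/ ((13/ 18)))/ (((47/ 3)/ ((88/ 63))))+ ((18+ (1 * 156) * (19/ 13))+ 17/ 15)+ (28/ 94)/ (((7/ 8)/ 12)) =15356599/ 64155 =239.37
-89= -89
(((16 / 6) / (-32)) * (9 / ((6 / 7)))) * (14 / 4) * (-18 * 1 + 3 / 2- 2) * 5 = 9065 / 32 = 283.28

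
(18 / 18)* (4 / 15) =4 / 15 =0.27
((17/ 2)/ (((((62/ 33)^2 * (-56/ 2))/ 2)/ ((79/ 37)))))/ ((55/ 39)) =-5185323/ 19911920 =-0.26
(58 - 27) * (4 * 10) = 1240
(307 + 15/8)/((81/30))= 12355/108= 114.40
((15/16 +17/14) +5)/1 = 801/112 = 7.15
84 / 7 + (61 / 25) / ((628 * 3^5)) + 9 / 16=191709019 / 15260400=12.56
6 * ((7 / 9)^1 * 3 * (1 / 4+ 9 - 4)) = 147 / 2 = 73.50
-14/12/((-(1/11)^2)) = 847/6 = 141.17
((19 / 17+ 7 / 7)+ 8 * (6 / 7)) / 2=534 / 119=4.49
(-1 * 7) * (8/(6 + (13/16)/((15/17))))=-13440/1661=-8.09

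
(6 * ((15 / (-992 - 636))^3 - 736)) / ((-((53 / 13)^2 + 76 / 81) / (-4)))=-130416936583248549 / 129645933282712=-1005.95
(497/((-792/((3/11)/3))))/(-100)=497/871200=0.00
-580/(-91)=580/91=6.37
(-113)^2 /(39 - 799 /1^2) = -12769 /760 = -16.80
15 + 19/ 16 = 259/ 16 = 16.19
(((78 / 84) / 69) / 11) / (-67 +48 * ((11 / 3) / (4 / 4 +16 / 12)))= 13 / 89562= 0.00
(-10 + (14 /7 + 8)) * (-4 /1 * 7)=0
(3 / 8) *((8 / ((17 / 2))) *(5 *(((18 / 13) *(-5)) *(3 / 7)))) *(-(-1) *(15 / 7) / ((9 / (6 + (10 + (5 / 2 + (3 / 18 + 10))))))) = -387000 / 10829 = -35.74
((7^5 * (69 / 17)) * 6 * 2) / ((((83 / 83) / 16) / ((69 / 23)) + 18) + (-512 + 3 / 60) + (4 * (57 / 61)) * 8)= -203733109440 / 115487171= -1764.12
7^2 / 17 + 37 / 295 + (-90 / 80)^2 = 1371591 / 320960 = 4.27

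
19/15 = 1.27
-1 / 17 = -0.06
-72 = -72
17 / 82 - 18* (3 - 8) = 7397 / 82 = 90.21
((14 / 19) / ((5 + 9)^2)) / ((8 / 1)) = 1 / 2128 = 0.00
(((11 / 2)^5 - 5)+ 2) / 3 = 160955 / 96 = 1676.61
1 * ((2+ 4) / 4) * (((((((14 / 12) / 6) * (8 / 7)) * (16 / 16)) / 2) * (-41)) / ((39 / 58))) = -1189 / 117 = -10.16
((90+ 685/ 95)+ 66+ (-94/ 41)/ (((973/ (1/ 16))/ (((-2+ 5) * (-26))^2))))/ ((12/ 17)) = 229.95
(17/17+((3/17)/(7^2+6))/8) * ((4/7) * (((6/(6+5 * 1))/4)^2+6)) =3113997/905080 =3.44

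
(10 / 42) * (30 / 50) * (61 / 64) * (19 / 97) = 1159 / 43456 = 0.03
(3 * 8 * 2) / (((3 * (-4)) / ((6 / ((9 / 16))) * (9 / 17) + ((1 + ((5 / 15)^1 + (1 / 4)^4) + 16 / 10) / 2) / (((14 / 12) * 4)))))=-3632383 / 152320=-23.85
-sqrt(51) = -7.14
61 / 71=0.86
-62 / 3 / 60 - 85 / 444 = -3569 / 6660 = -0.54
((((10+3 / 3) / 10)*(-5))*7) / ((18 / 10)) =-21.39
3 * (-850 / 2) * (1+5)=-7650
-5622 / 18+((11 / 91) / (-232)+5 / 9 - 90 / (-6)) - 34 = -62850523 / 190008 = -330.78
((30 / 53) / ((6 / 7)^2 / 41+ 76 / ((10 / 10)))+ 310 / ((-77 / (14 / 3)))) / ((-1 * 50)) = 501639029 / 1335536400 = 0.38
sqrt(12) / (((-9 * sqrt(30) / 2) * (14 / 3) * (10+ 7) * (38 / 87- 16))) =29 * sqrt(10) / 805630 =0.00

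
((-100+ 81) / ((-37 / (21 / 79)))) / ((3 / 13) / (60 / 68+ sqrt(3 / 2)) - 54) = -84797076 / 33718783871 - 499681 * sqrt(6) / 67437567742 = -0.00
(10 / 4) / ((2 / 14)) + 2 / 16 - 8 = 77 / 8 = 9.62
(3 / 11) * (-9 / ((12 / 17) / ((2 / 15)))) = -51 / 110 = -0.46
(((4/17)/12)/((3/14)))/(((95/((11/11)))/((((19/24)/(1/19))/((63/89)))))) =1691/82620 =0.02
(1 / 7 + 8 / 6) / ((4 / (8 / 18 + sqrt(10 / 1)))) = 31 / 189 + 31 * sqrt(10) / 84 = 1.33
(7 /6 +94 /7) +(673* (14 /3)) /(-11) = -125165 /462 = -270.92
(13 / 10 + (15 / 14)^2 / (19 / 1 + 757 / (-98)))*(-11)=-17039 / 1105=-15.42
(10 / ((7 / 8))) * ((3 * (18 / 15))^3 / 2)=46656 / 175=266.61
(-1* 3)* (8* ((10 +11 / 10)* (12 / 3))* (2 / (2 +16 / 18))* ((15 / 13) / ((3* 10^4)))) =-2997 / 105625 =-0.03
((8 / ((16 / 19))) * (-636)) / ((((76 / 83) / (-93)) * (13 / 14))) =8591247 / 13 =660865.15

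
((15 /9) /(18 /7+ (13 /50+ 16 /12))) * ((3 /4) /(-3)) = -875 /8746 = -0.10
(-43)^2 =1849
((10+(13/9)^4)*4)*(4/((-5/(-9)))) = 1506736/3645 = 413.37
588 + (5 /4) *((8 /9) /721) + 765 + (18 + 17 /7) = 8912188 /6489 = 1373.43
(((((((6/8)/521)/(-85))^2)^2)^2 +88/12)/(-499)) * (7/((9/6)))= -149297949681233157208022094110642022400137781/2176938610449409444874114365749653644800000000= -0.07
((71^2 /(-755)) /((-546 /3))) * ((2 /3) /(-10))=-5041 /2061150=-0.00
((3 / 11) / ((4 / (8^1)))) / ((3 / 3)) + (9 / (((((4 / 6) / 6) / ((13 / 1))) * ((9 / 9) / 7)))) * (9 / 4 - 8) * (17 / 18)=-3522471 / 88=-40028.08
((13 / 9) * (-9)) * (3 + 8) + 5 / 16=-2283 / 16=-142.69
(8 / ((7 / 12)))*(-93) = -8928 / 7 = -1275.43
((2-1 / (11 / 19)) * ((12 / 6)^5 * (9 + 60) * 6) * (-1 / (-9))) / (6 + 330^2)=736 / 199661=0.00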